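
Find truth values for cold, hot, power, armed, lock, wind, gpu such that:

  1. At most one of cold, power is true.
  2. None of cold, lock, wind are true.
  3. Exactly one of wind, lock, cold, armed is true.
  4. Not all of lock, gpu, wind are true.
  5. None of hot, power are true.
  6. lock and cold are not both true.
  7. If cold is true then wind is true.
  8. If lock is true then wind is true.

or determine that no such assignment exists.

cold = False, hot = False, power = False, armed = True, lock = False, wind = False, gpu = False

  (1) {cold, power}: 0 true — at most one ✓
  (2) {cold, lock, wind}: 0 true — none ✓
  (3) {wind, lock, cold, armed}: 1 true — exactly one ✓
  (4) {lock, gpu, wind}: 0/3 true — not all ✓
  (5) {hot, power}: 0 true — none ✓
  (6) lock=F, cold=F — not both ✓
  (7) cold=F ⇒ wind: vacuous ✓
  (8) lock=F ⇒ wind: vacuous ✓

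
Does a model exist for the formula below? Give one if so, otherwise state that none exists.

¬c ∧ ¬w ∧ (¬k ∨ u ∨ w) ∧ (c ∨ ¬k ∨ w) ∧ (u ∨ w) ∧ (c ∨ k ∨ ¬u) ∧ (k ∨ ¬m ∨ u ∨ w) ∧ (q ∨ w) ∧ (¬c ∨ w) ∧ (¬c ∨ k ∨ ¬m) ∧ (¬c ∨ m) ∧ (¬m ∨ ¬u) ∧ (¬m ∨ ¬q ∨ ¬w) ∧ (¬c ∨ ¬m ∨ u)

Case c = True:
  Clause (¬c) is falsified — contradiction.
Case c = False:
  (¬w) forces w = False.
  (c ∨ ¬k ∨ w) forces k = False.
  (u ∨ w) forces u = True.
  Clause (c ∨ k ∨ ¬u) is falsified — contradiction.
Both cases fail, so the formula is unsatisfiable.

The formula is unsatisfiable.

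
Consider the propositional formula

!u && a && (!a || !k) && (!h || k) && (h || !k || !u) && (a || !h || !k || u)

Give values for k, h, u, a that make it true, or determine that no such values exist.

Unit clause (!u) forces u = False.
Unit clause (a) forces a = True.
In (!a || !k) only !k is left, so k = False.
In (!h || k) only !h is left, so h = False.
Check each clause:
  (!u): !u holds.
  (a): a holds.
  (!a || !k): !k holds.
  (!h || k): !h holds.
  (h || !k || !u): !k holds.
  (a || !h || !k || u): a holds.
All clauses satisfied.

k: False, h: False, u: False, a: True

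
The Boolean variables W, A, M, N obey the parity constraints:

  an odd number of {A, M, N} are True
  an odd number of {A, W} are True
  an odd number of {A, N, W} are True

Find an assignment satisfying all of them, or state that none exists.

W: False, A: True, M: False, N: False

{A, M, N}: 1 true → odd ✓
{A, W}: 1 true → odd ✓
{A, N, W}: 1 true → odd ✓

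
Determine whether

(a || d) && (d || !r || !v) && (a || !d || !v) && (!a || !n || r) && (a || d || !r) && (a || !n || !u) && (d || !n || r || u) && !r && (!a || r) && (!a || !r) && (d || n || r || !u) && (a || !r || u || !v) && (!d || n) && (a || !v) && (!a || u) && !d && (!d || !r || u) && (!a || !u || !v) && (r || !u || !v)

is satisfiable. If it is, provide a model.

No satisfying assignment exists.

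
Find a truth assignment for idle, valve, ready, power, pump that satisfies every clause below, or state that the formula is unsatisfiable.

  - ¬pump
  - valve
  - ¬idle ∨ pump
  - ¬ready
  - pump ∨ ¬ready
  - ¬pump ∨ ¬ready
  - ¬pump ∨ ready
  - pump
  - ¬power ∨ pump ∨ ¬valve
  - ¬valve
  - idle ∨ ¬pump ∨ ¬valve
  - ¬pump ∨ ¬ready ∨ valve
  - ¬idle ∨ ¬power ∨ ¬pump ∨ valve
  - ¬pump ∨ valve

Case valve = True:
  Clause (¬valve) is falsified — contradiction.
Case valve = False:
  Clause (valve) is falsified — contradiction.
Both cases fail, so the formula is unsatisfiable.

Unsatisfiable — no assignment works.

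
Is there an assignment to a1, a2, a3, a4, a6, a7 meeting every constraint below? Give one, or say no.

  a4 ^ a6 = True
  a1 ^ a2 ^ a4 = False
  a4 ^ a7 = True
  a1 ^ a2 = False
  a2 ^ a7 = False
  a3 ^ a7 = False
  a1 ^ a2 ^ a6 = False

The formula is unsatisfiable.

Adding constraints 1, 2, 7 mod 2: every variable appears an even number of times on the left, so the left side is 0.
But the right sides sum to 1 (mod 2). 0 ≠ 1 — the system is inconsistent.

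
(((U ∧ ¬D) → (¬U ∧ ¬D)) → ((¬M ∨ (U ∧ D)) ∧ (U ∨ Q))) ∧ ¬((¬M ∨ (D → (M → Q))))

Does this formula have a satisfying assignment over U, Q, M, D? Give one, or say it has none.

U = True, Q = False, M = True, D = True

  ((U ∧ ¬D) → (¬U ∧ ¬D)) → ((¬M ∨ (U ∧ D)) ∧ (U ∨ Q)) = True
    (U ∧ ¬D) → (¬U ∧ ¬D) = True
      U ∧ ¬D = False
        ¬D = False
      ¬U ∧ ¬D = False
        ¬U = False
        ¬D = False
    (¬M ∨ (U ∧ D)) ∧ (U ∨ Q) = True
      ¬M ∨ (U ∧ D) = True
        ¬M = False
        U ∧ D = True
      U ∨ Q = True
  ¬((¬M ∨ (D → (M → Q)))) = True
    ¬M ∨ (D → (M → Q)) = False
      ¬M = False
      D → (M → Q) = False
        M → Q = False
Both conjuncts True, so the formula holds.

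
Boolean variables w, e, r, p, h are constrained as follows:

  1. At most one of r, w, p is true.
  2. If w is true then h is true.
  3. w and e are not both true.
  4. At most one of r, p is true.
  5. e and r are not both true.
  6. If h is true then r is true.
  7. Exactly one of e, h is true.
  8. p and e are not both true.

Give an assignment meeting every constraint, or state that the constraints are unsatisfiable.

w = False; e = False; r = True; p = False; h = True

  (1) {r, w, p}: 1 true — at most one ✓
  (2) w=F ⇒ h: vacuous ✓
  (3) w=F, e=F — not both ✓
  (4) {r, p}: 1 true — at most one ✓
  (5) e=F, r=T — not both ✓
  (6) h=T ⇒ r: T ✓
  (7) {e, h}: 1 true — exactly one ✓
  (8) p=F, e=F — not both ✓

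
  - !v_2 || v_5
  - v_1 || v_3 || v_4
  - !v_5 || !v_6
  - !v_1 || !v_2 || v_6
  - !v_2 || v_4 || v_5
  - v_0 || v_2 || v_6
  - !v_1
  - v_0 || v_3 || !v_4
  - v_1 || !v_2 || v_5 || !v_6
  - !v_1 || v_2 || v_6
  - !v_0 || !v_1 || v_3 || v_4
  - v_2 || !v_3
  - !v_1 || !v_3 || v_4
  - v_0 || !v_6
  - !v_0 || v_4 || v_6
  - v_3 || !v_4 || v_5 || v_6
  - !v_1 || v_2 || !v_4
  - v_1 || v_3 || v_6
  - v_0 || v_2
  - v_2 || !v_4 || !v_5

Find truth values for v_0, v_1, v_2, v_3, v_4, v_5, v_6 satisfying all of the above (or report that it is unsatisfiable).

Unit clause (!v_1) forces v_1 = False.
Set v_0 = False.
  then (v_0 || !v_6) forces v_6 = False.
  then (v_1 || v_3 || v_6) forces v_3 = True.
  then (v_0 || v_2) forces v_2 = True.
  then (!v_2 || v_5) forces v_5 = True.
Set v_4 = False.
All clauses satisfied.

v_0: False, v_1: False, v_2: True, v_3: True, v_4: False, v_5: True, v_6: False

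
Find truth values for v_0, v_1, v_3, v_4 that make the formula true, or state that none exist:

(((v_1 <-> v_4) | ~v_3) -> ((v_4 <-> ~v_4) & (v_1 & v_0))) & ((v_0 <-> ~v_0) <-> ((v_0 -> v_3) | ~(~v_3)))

Unsatisfiable

Case v_0 = True: the formula simplifies to (((v_1 <-> v_4) | ~v_3) -> ((v_4 <-> ~v_4) & v_1)) & ~((v_3 | ~(~v_3))).
  v_3 = True: the conjunct ~((v_3 | ~(~v_3))) becomes ~((True | True)) = False.
  v_3 = False: simplifies to (v_4 <-> ~v_4) & v_1.
    v_4 = True: the conjunct v_4 <-> ~v_4 becomes True <-> ~True = False.
    v_4 = False: the conjunct v_4 <-> ~v_4 becomes False <-> ~False = False.
Case v_0 = False: the conjunct (v_0 <-> ~v_0) <-> ((v_0 -> v_3) | ~(~v_3)) becomes (False <-> True) <-> (True | ~(~v_3)) = False.
Both cases fail — unsatisfiable.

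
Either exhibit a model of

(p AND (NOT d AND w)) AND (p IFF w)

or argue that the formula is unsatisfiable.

d = False, w = True, p = True

  p AND (NOT d AND w) = True
    NOT d AND w = True
      NOT d = True
  p IFF w = True
Both conjuncts True, so the formula holds.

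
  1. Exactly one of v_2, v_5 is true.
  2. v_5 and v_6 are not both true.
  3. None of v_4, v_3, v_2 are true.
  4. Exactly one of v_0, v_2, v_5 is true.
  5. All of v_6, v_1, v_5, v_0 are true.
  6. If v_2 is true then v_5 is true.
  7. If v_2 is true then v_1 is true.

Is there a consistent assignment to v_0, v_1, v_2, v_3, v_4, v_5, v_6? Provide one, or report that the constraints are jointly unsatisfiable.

The formula is unsatisfiable.

Case v_6 = True:
  (2) with v_6=T forces v_5 = False.
  Constraint (5) is violated (v_5=F) — contradiction.
Case v_6 = False:
  Constraint (5) is violated (v_6=F) — contradiction.
Both cases fail — unsatisfiable.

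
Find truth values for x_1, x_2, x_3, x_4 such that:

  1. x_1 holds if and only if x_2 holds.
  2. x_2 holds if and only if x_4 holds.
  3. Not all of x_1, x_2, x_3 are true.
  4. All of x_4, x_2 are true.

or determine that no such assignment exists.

x_1 = True; x_2 = True; x_3 = False; x_4 = True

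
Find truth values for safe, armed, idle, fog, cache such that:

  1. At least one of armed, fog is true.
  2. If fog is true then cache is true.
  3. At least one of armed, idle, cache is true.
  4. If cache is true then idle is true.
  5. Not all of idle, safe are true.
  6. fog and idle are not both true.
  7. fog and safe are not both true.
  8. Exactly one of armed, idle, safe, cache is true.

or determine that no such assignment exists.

safe = False, armed = True, idle = False, fog = False, cache = False

  (1) {armed, fog}: 1 true — at least one ✓
  (2) fog=F ⇒ cache: vacuous ✓
  (3) {armed, idle, cache}: 1 true — at least one ✓
  (4) cache=F ⇒ idle: vacuous ✓
  (5) {idle, safe}: 0/2 true — not all ✓
  (6) fog=F, idle=F — not both ✓
  (7) fog=F, safe=F — not both ✓
  (8) {armed, idle, safe, cache}: 1 true — exactly one ✓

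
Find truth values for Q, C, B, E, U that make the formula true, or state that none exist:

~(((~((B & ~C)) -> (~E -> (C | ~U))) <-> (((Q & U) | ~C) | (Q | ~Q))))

Q: True; C: False; B: False; E: False; U: True

  ~(((~((B & ~C)) -> (~E -> (C | ~U))) <-> (((Q & U) | ~C) | (Q | ~Q)))) = True
    (~((B & ~C)) -> (~E -> (C | ~U))) <-> (((Q & U) | ~C) | (Q | ~Q)) = False
      ~((B & ~C)) -> (~E -> (C | ~U)) = False
        ~((B & ~C)) = True
          B & ~C = False
            ~C = True
        ~E -> (C | ~U) = False
          ~E = True
          C | ~U = False
            ~U = False
      ((Q & U) | ~C) | (Q | ~Q) = True
        (Q & U) | ~C = True
          Q & U = True
          ~C = True
        Q | ~Q = True
          ~Q = False
The formula evaluates to True.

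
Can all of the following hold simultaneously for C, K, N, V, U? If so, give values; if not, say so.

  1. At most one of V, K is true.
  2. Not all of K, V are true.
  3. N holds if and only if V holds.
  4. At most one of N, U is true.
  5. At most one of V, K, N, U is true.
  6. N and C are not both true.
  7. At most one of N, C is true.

C: True, K: True, N: False, V: False, U: False

  (1) {V, K}: 1 true — at most one ✓
  (2) {K, V}: 1/2 true — not all ✓
  (3) N=F, V=F — same ✓
  (4) {N, U}: 0 true — at most one ✓
  (5) {V, K, N, U}: 1 true — at most one ✓
  (6) N=F, C=T — not both ✓
  (7) {N, C}: 1 true — at most one ✓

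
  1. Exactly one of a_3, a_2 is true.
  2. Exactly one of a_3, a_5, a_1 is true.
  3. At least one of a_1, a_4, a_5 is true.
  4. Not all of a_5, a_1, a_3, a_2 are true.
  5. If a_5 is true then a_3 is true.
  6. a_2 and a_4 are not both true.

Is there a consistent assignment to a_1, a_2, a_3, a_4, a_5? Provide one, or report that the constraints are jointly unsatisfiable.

a_1: False, a_2: False, a_3: True, a_4: True, a_5: False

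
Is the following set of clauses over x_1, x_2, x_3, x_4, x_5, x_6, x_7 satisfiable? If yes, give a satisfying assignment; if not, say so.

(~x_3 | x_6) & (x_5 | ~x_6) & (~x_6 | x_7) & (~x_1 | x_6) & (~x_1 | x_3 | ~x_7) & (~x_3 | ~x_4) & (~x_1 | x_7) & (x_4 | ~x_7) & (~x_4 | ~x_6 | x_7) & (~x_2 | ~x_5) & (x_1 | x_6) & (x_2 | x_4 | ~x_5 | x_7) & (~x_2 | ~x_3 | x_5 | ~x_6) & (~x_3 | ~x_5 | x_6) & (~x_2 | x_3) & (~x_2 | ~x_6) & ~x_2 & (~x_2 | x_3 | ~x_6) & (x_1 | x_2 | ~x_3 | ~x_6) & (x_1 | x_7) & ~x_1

Unit clause (~x_2) forces x_2 = False.
Unit clause (~x_1) forces x_1 = False.
In (x_1 | x_6) only x_6 is left, so x_6 = True.
In (x_1 | x_2 | ~x_3 | ~x_6) only ~x_3 is left, so x_3 = False.
In (x_1 | x_7) only x_7 is left, so x_7 = True.
In (x_5 | ~x_6) only x_5 is left, so x_5 = True.
In (x_4 | ~x_7) only x_4 is left, so x_4 = True.
All clauses satisfied.

x_1=F, x_2=F, x_3=F, x_4=T, x_5=T, x_6=T, x_7=T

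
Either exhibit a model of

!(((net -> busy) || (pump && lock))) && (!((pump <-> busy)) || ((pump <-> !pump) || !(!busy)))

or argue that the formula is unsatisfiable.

pump: True, net: True, busy: False, lock: False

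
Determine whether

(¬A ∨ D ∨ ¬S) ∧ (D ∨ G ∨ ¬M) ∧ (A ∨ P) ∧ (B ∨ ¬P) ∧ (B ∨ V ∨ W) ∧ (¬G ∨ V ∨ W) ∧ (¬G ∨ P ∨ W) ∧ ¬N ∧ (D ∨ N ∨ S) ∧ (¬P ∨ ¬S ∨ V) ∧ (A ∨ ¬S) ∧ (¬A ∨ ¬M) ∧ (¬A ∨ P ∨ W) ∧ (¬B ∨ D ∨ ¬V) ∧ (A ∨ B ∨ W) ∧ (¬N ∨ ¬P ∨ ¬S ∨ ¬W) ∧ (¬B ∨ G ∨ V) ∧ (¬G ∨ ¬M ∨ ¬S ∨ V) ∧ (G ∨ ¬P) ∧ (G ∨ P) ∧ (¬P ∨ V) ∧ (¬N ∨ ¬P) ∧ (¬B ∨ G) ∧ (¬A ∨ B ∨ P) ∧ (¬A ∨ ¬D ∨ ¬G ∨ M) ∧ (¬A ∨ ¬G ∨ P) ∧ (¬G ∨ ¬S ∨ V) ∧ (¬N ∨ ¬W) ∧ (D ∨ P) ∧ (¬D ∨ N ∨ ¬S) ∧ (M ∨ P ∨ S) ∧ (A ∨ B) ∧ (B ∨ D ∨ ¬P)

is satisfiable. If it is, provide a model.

Unit clause (¬N) forces N = False.
Set V = True.
Set P = True.
  then (B ∨ ¬P) forces B = True.
  then (¬B ∨ D ∨ ¬V) forces D = True.
  then (G ∨ ¬P) forces G = True.
  then (¬D ∨ N ∨ ¬S) forces S = False.
Set W = True.
Try A = True:
  (¬A ∨ ¬M) forces M = False.
  clause (¬A ∨ ¬D ∨ ¬G ∨ M) is falsified — backtrack.
So A = False.
Set M = True.
All clauses satisfied.

V=T, N=F, P=T, B=T, D=T, W=T, S=F, G=T, A=F, M=T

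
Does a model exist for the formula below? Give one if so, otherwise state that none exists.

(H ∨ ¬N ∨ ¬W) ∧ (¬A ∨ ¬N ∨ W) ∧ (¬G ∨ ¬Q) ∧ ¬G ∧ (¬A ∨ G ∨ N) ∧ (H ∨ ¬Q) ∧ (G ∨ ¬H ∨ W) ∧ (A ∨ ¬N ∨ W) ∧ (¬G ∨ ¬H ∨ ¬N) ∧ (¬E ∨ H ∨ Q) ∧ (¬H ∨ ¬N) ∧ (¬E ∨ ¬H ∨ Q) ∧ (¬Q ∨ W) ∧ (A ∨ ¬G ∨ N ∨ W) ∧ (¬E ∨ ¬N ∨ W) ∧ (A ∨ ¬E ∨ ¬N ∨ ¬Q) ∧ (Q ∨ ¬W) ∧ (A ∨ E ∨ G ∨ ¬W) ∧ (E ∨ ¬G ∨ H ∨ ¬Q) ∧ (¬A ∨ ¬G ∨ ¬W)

Q: True, H: True, E: True, N: False, G: False, A: False, W: True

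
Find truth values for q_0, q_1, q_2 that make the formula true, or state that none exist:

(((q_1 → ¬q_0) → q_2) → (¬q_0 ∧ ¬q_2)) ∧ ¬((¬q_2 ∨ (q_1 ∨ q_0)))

UNSATISFIABLE

Case q_2 = True: the conjunct ((q_1 → ¬q_0) → q_2) → (¬q_0 ∧ ¬q_2) becomes ((q_1 → ¬q_0) → True) → (¬q_0 ∧ False) = False.
Case q_2 = False: the conjunct ¬((¬q_2 ∨ (q_1 ∨ q_0))) becomes ¬((True ∨ (q_1 ∨ q_0))) = False.
Both cases fail — unsatisfiable.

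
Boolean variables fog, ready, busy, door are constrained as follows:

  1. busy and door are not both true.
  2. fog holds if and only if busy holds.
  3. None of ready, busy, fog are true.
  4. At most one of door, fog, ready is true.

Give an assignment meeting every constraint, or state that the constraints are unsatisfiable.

fog = False, ready = False, busy = False, door = True

  (1) busy=F, door=T — not both ✓
  (2) fog=F, busy=F — same ✓
  (3) {ready, busy, fog}: 0 true — none ✓
  (4) {door, fog, ready}: 1 true — at most one ✓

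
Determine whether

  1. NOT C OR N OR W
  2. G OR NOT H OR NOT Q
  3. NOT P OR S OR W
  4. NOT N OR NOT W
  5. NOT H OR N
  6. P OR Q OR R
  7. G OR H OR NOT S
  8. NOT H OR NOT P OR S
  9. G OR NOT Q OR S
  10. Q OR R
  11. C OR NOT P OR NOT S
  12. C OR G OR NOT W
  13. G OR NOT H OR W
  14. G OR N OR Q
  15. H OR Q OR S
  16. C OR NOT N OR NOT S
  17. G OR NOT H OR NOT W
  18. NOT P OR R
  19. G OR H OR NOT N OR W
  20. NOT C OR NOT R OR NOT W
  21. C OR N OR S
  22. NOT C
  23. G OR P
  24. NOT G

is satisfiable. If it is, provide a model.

Case C = True:
  Clause (NOT C) is falsified — contradiction.
Case C = False:
  (NOT G) forces G = False.
  (C OR G OR NOT W) forces W = False.
  (G OR NOT H OR W) forces H = False.
  (G OR H OR NOT S) forces S = False.
  (NOT P OR S OR W) forces P = False.
  Clause (G OR P) is falsified — contradiction.
Both cases fail, so the formula is unsatisfiable.

Unsatisfiable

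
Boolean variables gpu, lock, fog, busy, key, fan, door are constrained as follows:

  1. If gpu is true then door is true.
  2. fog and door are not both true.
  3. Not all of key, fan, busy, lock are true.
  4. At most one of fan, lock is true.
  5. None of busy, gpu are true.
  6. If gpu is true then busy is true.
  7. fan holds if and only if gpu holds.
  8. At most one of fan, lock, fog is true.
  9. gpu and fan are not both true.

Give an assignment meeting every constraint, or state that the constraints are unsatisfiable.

gpu: False, lock: False, fog: False, busy: False, key: False, fan: False, door: True

  (1) gpu=F ⇒ door: vacuous ✓
  (2) fog=F, door=T — not both ✓
  (3) {key, fan, busy, lock}: 0/4 true — not all ✓
  (4) {fan, lock}: 0 true — at most one ✓
  (5) {busy, gpu}: 0 true — none ✓
  (6) gpu=F ⇒ busy: vacuous ✓
  (7) fan=F, gpu=F — same ✓
  (8) {fan, lock, fog}: 0 true — at most one ✓
  (9) gpu=F, fan=F — not both ✓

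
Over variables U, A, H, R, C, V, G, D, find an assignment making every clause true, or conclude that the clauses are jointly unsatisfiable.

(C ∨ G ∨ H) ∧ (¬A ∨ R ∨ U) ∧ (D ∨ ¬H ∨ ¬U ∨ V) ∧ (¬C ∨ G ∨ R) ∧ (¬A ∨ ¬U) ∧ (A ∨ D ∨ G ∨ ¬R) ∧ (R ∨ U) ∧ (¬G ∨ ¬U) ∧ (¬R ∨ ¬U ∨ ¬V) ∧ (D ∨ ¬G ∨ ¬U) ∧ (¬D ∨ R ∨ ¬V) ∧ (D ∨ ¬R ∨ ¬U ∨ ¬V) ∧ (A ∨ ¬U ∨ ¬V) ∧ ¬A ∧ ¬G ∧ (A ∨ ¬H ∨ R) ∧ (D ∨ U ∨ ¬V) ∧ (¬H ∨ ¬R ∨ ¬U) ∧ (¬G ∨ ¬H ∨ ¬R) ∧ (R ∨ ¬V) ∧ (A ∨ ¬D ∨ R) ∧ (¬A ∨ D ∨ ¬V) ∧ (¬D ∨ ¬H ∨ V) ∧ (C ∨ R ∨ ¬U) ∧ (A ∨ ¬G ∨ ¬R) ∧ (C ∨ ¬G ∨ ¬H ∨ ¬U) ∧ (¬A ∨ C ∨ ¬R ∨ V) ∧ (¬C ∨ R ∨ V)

U = False, A = False, H = False, R = True, C = True, V = False, G = False, D = True

Unit clause (¬A) forces A = False.
Unit clause (¬G) forces G = False.
Set U = False.
  then (R ∨ U) forces R = True.
  then (A ∨ D ∨ G ∨ ¬R) forces D = True.
Set H = False.
  then (C ∨ G ∨ H) forces C = True.
Set V = False.
All clauses satisfied.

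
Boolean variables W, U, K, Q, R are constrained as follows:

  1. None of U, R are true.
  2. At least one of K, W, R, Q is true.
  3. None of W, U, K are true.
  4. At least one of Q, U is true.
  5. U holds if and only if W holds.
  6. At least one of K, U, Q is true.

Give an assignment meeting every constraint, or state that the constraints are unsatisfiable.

W: False; U: False; K: False; Q: True; R: False

  (1) {U, R}: 0 true — none ✓
  (2) {K, W, R, Q}: 1 true — at least one ✓
  (3) {W, U, K}: 0 true — none ✓
  (4) {Q, U}: 1 true — at least one ✓
  (5) U=F, W=F — same ✓
  (6) {K, U, Q}: 1 true — at least one ✓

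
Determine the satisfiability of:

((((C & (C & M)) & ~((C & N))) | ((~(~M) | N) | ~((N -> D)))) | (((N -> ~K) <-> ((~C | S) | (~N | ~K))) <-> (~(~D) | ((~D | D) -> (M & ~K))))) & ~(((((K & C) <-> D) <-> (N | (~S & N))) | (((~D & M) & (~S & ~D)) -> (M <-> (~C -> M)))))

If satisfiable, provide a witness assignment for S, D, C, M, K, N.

UNSATISFIABLE

The conjunct ~(((((K & C) <-> D) <-> (N | (~S & N))) | (((~D & M) & (~S & ~D)) -> (M <-> (~C -> M))))) is unsatisfiable on its own:
  M = True: this becomes ~(((((K & C) <-> D) <-> (N | (~S & N))) | True)) = False.
  M = False: this becomes ~(((((K & C) <-> D) <-> (N | (~S & N))) | True)) = False.
So the whole conjunction is unsatisfiable.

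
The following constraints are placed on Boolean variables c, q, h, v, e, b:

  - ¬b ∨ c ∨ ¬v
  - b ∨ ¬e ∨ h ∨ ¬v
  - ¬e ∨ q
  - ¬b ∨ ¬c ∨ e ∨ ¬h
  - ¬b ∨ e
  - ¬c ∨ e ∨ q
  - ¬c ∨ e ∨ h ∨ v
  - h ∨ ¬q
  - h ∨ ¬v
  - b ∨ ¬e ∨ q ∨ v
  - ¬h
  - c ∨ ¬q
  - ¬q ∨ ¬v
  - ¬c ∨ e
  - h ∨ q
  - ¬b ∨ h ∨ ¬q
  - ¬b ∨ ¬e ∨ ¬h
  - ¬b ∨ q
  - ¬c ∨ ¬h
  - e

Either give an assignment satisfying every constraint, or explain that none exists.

Unsatisfiable

Case h = True:
  Clause (¬h) is falsified — contradiction.
Case h = False:
  (h ∨ ¬q) forces q = False.
  Clause (h ∨ q) is falsified — contradiction.
Both cases fail, so the formula is unsatisfiable.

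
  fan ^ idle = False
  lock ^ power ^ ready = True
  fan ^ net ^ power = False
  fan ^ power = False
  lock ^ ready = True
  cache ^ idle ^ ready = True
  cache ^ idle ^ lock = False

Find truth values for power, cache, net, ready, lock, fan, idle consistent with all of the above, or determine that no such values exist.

power=F; cache=F; net=F; ready=T; lock=F; fan=F; idle=F

fan ^ idle = F ^ F = False ✓
lock ^ power ^ ready = F ^ F ^ T = True ✓
fan ^ net ^ power = F ^ F ^ F = False ✓
fan ^ power = F ^ F = False ✓
lock ^ ready = F ^ T = True ✓
cache ^ idle ^ ready = F ^ F ^ T = True ✓
cache ^ idle ^ lock = F ^ F ^ F = False ✓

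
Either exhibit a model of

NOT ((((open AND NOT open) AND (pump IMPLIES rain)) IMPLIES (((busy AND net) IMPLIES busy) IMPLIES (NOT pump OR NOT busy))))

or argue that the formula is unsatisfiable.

Case open = True: the formula becomes NOT ((False IMPLIES (((busy AND net) IMPLIES busy) IMPLIES (NOT pump OR NOT busy)))) = False.
Case open = False: the formula becomes NOT ((False IMPLIES (((busy AND net) IMPLIES busy) IMPLIES (NOT pump OR NOT busy)))) = False.
Both cases fail — unsatisfiable.

The formula is unsatisfiable.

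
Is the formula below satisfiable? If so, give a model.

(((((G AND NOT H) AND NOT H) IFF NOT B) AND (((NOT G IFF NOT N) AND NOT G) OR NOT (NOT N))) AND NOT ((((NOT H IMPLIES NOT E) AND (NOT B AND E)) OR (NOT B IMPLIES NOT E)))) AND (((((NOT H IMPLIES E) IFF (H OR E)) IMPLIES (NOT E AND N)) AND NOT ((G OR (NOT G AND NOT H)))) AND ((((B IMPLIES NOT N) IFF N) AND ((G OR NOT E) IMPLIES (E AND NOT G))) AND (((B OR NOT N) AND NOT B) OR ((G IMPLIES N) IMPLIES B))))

Unsatisfiable — no assignment works.

Case E = True: the conjunct ((NOT H IMPLIES E) IFF (H OR E)) IMPLIES (NOT E AND N) becomes (True IFF True) IMPLIES (False AND N) = False.
Case E = False: the conjunct NOT ((((NOT H IMPLIES NOT E) AND (NOT B AND E)) OR (NOT B IMPLIES NOT E))) becomes NOT ((False OR True)) = False.
Both cases fail — unsatisfiable.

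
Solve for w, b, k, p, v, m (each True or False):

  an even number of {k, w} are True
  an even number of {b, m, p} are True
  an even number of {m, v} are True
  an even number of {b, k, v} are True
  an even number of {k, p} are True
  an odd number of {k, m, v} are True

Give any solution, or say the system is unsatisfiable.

w: True, b: True, k: True, p: True, v: False, m: False

{k, w}: 2 true → even ✓
{b, m, p}: 2 true → even ✓
{m, v}: 0 true → even ✓
{b, k, v}: 2 true → even ✓
{k, p}: 2 true → even ✓
{k, m, v}: 1 true → odd ✓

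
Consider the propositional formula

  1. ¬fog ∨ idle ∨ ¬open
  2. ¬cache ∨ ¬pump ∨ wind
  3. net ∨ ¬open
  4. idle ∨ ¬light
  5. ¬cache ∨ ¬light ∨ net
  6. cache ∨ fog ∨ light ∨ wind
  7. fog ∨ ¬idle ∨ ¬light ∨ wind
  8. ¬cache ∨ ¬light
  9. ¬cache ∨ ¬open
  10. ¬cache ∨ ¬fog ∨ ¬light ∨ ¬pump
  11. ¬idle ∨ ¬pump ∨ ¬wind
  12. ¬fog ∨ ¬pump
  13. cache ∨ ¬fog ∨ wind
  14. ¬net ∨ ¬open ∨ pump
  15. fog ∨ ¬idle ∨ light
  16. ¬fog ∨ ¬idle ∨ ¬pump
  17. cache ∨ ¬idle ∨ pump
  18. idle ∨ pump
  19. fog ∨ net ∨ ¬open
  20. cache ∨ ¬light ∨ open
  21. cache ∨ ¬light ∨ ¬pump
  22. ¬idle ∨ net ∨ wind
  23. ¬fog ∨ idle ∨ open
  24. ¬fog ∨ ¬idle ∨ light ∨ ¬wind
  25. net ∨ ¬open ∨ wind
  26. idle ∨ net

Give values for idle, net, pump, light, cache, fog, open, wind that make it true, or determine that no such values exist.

Set idle = True.
Set net = True.
Try pump = True:
  (¬idle ∨ ¬pump ∨ ¬wind) forces wind = False.
  (¬cache ∨ ¬pump ∨ wind) forces cache = False.
  (¬fog ∨ ¬pump) forces fog = False.
  (cache ∨ fog ∨ light ∨ wind) forces light = True.
  clause (fog ∨ ¬idle ∨ ¬light ∨ wind) is falsified — backtrack.
So pump = False.
  then (¬net ∨ ¬open ∨ pump) forces open = False.
  then (cache ∨ ¬idle ∨ pump) forces cache = True.
  then (¬cache ∨ ¬light) forces light = False.
  then (fog ∨ ¬idle ∨ light) forces fog = True.
  then (¬fog ∨ ¬idle ∨ light ∨ ¬wind) forces wind = False.
All clauses satisfied.

idle = True; net = True; pump = False; light = False; cache = True; fog = True; open = False; wind = False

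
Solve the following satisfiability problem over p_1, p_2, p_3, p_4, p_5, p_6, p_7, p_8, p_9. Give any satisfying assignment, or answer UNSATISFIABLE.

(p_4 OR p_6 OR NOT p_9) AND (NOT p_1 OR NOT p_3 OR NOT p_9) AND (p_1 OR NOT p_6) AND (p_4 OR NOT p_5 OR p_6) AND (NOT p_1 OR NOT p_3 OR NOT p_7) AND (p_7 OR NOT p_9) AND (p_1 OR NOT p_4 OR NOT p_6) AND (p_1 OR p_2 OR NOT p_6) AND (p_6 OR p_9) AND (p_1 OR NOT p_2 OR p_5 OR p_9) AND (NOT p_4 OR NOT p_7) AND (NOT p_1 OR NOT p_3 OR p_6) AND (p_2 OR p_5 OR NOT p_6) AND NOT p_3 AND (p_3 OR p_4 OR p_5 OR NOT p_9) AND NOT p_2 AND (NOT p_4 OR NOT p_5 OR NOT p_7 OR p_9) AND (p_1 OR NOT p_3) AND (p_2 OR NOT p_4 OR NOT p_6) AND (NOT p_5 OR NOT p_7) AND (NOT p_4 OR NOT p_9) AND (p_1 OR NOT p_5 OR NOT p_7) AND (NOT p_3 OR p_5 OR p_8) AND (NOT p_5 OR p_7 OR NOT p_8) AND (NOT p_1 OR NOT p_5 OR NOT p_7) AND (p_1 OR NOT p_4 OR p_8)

Unit clause (NOT p_3) forces p_3 = False.
Unit clause (NOT p_2) forces p_2 = False.
Try p_1 = False:
  (p_1 OR NOT p_6) forces p_6 = False.
  (p_6 OR p_9) forces p_9 = True.
  (p_4 OR p_6 OR NOT p_9) forces p_4 = True.
  clause (NOT p_4 OR NOT p_9) is falsified — backtrack.
So p_1 = True.
Try p_4 = True:
  (NOT p_4 OR NOT p_7) forces p_7 = False.
  (p_7 OR NOT p_9) forces p_9 = False.
  (p_6 OR p_9) forces p_6 = True.
  clause (p_2 OR NOT p_4 OR NOT p_6) is falsified — backtrack.
So p_4 = False.
Try p_5 = False:
  (p_2 OR p_5 OR NOT p_6) forces p_6 = False.
  (p_4 OR p_6 OR NOT p_9) forces p_9 = False.
  clause (p_6 OR p_9) is falsified — backtrack.
So p_5 = True.
  then (p_4 OR NOT p_5 OR p_6) forces p_6 = True.
  then (NOT p_5 OR NOT p_7) forces p_7 = False.
  then (NOT p_5 OR p_7 OR NOT p_8) forces p_8 = False.
  then (p_7 OR NOT p_9) forces p_9 = False.
All clauses satisfied.

p_1 = True, p_2 = False, p_3 = False, p_4 = False, p_5 = True, p_6 = True, p_7 = False, p_8 = False, p_9 = False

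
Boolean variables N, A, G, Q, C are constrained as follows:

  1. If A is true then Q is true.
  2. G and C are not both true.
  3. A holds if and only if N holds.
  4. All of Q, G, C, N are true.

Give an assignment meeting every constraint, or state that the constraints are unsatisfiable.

UNSATISFIABLE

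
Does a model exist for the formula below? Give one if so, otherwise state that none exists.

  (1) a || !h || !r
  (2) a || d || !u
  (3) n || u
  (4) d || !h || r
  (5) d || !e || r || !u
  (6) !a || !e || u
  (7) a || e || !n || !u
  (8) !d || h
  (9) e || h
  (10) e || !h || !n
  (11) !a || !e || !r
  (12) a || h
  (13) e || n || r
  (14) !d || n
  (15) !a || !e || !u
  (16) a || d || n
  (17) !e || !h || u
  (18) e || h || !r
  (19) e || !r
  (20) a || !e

Unsatisfiable — no assignment works.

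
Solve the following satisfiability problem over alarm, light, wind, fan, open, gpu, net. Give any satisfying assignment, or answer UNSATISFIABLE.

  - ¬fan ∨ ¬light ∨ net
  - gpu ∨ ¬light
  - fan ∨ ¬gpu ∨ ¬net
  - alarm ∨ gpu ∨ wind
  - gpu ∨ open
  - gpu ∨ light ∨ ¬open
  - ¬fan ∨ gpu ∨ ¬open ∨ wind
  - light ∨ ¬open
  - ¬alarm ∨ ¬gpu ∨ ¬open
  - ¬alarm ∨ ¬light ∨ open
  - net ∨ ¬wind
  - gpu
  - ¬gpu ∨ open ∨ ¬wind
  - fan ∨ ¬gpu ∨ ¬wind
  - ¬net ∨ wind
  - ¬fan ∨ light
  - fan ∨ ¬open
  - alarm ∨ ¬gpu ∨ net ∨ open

Unit clause (gpu) forces gpu = True.
Set alarm = True.
  then (¬alarm ∨ ¬gpu ∨ ¬open) forces open = False.
  then (¬alarm ∨ ¬light ∨ open) forces light = False.
  then (¬gpu ∨ open ∨ ¬wind) forces wind = False.
  then (¬net ∨ wind) forces net = False.
  then (¬fan ∨ light) forces fan = False.
All clauses satisfied.

alarm = True, light = False, wind = False, fan = False, open = False, gpu = True, net = False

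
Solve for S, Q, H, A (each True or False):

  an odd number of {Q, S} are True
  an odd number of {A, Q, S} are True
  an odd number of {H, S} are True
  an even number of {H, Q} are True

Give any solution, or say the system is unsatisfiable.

S = False; Q = True; H = True; A = False

{Q, S}: 1 true → odd ✓
{A, Q, S}: 1 true → odd ✓
{H, S}: 1 true → odd ✓
{H, Q}: 2 true → even ✓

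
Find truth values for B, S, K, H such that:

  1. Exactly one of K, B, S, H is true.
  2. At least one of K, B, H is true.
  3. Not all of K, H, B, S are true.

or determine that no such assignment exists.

B: False, S: False, K: True, H: False

  (1) {K, B, S, H}: 1 true — exactly one ✓
  (2) {K, B, H}: 1 true — at least one ✓
  (3) {K, H, B, S}: 1/4 true — not all ✓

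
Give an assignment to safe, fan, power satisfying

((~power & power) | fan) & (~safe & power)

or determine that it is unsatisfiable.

safe=F; fan=T; power=T

  (~power & power) | fan = True
    ~power & power = False
      ~power = False
  ~safe & power = True
    ~safe = True
Both conjuncts True, so the formula holds.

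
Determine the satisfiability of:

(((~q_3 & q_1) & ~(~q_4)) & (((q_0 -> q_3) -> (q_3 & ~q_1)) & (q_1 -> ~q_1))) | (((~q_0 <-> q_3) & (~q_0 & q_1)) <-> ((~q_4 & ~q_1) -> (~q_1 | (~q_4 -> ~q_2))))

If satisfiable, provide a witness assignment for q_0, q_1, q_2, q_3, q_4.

q_0=F; q_1=T; q_2=T; q_3=T; q_4=F

  (((~q_3 & q_1) & ~(~q_4)) & (((q_0 -> q_3) -> (q_3 & ~q_1)) & (q_1 -> ~q_1))) | (((~q_0 <-> q_3) & (~q_0 & q_1)) <-> ((~q_4 & ~q_1) -> (~q_1 | (~q_4 -> ~q_2)))) = True
    ((~q_3 & q_1) & ~(~q_4)) & (((q_0 -> q_3) -> (q_3 & ~q_1)) & (q_1 -> ~q_1)) = False
      (~q_3 & q_1) & ~(~q_4) = False
        ~q_3 & q_1 = False
          ~q_3 = False
        ~(~q_4) = False
          ~q_4 = True
      ((q_0 -> q_3) -> (q_3 & ~q_1)) & (q_1 -> ~q_1) = False
        (q_0 -> q_3) -> (q_3 & ~q_1) = False
          q_0 -> q_3 = True
          q_3 & ~q_1 = False
            ~q_1 = False
        q_1 -> ~q_1 = False
          ~q_1 = False
    ((~q_0 <-> q_3) & (~q_0 & q_1)) <-> ((~q_4 & ~q_1) -> (~q_1 | (~q_4 -> ~q_2))) = True
      (~q_0 <-> q_3) & (~q_0 & q_1) = True
        ~q_0 <-> q_3 = True
          ~q_0 = True
        ~q_0 & q_1 = True
          ~q_0 = True
      (~q_4 & ~q_1) -> (~q_1 | (~q_4 -> ~q_2)) = True
        ~q_4 & ~q_1 = False
          ~q_4 = True
          ~q_1 = False
        ~q_1 | (~q_4 -> ~q_2) = False
          ~q_1 = False
          ~q_4 -> ~q_2 = False
            ~q_4 = True
            ~q_2 = False
The formula evaluates to True.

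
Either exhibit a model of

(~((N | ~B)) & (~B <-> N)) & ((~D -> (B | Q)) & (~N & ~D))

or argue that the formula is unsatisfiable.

Q = False, B = True, N = False, D = False

  ~((N | ~B)) & (~B <-> N) = True
    ~((N | ~B)) = True
      N | ~B = False
        ~B = False
    ~B <-> N = True
      ~B = False
  (~D -> (B | Q)) & (~N & ~D) = True
    ~D -> (B | Q) = True
      ~D = True
      B | Q = True
    ~N & ~D = True
      ~N = True
      ~D = True
Both conjuncts True, so the formula holds.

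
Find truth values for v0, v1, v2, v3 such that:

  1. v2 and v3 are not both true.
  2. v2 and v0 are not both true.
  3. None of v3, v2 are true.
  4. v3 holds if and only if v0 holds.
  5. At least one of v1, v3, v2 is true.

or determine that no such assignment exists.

v0=F, v1=T, v2=F, v3=F

  (1) v2=F, v3=F — not both ✓
  (2) v2=F, v0=F — not both ✓
  (3) {v3, v2}: 0 true — none ✓
  (4) v3=F, v0=F — same ✓
  (5) {v1, v3, v2}: 1 true — at least one ✓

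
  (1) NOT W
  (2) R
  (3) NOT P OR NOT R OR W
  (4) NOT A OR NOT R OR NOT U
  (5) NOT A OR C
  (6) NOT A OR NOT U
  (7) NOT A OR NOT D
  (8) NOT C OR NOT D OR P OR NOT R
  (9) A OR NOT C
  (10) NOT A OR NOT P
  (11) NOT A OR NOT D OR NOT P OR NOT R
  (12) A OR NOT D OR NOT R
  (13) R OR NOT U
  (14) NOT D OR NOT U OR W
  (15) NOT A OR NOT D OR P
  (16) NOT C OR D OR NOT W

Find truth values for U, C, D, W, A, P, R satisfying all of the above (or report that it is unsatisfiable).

U = False, C = True, D = False, W = False, A = True, P = False, R = True

Unit clause (NOT W) forces W = False.
Unit clause (R) forces R = True.
In (NOT P OR NOT R OR W) only NOT P is left, so P = False.
Set U = False.
Set C = True.
  then (NOT C OR NOT D OR P OR NOT R) forces D = False.
  then (A OR NOT C) forces A = True.
All clauses satisfied.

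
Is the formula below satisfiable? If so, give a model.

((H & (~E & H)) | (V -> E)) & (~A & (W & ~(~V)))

A = False; E = False; H = True; V = True; W = True

  (H & (~E & H)) | (V -> E) = True
    H & (~E & H) = True
      ~E & H = True
        ~E = True
    V -> E = False
  ~A & (W & ~(~V)) = True
    ~A = True
    W & ~(~V) = True
      ~(~V) = True
        ~V = False
Both conjuncts True, so the formula holds.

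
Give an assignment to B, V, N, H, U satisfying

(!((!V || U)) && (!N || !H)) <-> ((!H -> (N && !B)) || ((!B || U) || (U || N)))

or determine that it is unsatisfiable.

B=T, V=T, N=F, H=T, U=F

  (!((!V || U)) && (!N || !H)) <-> ((!H -> (N && !B)) || ((!B || U) || (U || N))) = True
    !((!V || U)) && (!N || !H) = True
      !((!V || U)) = True
        !V || U = False
          !V = False
      !N || !H = True
        !N = True
        !H = False
    (!H -> (N && !B)) || ((!B || U) || (U || N)) = True
      !H -> (N && !B) = True
        !H = False
        N && !B = False
          !B = False
      (!B || U) || (U || N) = False
        !B || U = False
          !B = False
        U || N = False
The formula evaluates to True.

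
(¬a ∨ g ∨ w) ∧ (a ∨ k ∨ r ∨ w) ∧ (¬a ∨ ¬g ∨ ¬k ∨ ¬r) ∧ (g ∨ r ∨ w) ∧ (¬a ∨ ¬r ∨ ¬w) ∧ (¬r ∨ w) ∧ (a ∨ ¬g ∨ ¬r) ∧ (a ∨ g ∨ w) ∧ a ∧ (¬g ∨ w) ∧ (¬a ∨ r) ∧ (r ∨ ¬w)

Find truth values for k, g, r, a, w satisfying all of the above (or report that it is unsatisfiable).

Unsatisfiable — no assignment works.

Case a = True:
  (¬a ∨ r) forces r = True.
  (¬a ∨ ¬r ∨ ¬w) forces w = False.
  Clause (¬r ∨ w) is falsified — contradiction.
Case a = False:
  Clause (a) is falsified — contradiction.
Both cases fail, so the formula is unsatisfiable.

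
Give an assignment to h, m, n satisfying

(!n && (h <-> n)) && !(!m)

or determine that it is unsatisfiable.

h = False; m = True; n = False

  !n && (h <-> n) = True
    !n = True
    h <-> n = True
  !(!m) = True
    !m = False
Both conjuncts True, so the formula holds.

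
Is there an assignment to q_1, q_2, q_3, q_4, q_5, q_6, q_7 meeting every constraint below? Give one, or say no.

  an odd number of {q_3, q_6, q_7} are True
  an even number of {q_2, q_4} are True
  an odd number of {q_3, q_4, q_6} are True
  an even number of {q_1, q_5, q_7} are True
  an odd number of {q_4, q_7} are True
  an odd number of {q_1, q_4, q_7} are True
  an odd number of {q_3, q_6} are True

No satisfying assignment exists.

Adding constraints 1, 3, 5 mod 2: every variable appears an even number of times on the left, so the left side is 0.
But the right sides sum to 1 (mod 2). 0 ≠ 1 — the system is inconsistent.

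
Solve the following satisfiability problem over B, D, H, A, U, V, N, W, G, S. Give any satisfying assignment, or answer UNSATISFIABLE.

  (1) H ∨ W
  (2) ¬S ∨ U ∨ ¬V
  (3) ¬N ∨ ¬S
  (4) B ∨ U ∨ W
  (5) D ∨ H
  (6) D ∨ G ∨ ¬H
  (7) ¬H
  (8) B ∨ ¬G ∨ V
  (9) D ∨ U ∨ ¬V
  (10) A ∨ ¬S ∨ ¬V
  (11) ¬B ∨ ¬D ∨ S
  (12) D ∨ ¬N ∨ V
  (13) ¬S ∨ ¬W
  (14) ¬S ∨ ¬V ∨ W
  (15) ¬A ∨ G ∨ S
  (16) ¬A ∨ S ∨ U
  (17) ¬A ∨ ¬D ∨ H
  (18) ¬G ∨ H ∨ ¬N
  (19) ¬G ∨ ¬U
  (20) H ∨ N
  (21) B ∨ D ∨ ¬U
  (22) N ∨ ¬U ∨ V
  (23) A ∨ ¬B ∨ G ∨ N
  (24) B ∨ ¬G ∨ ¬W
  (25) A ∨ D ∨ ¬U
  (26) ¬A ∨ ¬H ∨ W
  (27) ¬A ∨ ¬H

B = False, D = True, H = False, A = False, U = True, V = False, N = True, W = True, G = False, S = False

Unit clause (¬H) forces H = False.
In (H ∨ N) only N is left, so N = True.
In (H ∨ W) only W is left, so W = True.
In (¬N ∨ ¬S) only ¬S is left, so S = False.
In (D ∨ H) only D is left, so D = True.
In (¬B ∨ ¬D ∨ S) only ¬B is left, so B = False.
In (¬A ∨ ¬D ∨ H) only ¬A is left, so A = False.
In (¬G ∨ H ∨ ¬N) only ¬G is left, so G = False.
Set U = True.
Set V = False.
All clauses satisfied.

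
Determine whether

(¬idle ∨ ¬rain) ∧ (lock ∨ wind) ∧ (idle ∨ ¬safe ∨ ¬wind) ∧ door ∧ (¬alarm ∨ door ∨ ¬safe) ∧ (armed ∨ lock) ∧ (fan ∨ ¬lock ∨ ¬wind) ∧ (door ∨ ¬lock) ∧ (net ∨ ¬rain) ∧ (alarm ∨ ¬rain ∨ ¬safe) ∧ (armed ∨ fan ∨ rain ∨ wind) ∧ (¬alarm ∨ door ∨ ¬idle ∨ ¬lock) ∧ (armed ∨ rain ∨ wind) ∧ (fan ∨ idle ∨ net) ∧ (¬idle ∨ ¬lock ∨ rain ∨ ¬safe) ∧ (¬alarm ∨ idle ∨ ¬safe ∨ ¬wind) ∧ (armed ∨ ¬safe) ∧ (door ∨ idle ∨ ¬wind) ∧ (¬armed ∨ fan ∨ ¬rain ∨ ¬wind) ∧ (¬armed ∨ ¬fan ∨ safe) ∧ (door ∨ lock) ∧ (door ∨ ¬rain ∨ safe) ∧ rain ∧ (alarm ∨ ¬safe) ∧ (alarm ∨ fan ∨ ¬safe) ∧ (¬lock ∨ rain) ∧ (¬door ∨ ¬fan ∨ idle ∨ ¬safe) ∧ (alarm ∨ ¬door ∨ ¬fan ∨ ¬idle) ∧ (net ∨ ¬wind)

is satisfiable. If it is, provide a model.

wind: False, fan: False, armed: True, rain: True, idle: False, safe: False, net: True, lock: True, alarm: True, door: True

Unit clause (door) forces door = True.
Unit clause (rain) forces rain = True.
In (¬idle ∨ ¬rain) only ¬idle is left, so idle = False.
In (net ∨ ¬rain) only net is left, so net = True.
Set wind = False.
  then (lock ∨ wind) forces lock = True.
Set fan = False.
Set armed = True.
Set safe = False.
Set alarm = True.
All clauses satisfied.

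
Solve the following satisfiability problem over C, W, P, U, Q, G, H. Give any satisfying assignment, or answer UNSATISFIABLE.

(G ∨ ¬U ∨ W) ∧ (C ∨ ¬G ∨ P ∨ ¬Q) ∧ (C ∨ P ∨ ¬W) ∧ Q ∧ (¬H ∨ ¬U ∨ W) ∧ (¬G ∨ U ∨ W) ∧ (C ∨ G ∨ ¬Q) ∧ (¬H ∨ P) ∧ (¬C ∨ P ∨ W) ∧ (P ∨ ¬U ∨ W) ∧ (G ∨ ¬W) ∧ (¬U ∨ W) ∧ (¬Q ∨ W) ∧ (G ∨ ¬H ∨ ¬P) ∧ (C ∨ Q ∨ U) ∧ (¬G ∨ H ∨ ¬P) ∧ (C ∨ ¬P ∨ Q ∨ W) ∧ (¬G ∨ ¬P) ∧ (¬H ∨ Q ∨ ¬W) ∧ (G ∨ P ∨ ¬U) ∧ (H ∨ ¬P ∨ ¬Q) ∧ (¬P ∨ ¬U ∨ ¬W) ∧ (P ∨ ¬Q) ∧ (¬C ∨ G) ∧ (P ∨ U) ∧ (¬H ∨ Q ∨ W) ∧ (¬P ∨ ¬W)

Unsatisfiable

Case P = True:
  (Q) forces Q = True.
  (¬Q ∨ W) forces W = True.
  Clause (¬P ∨ ¬W) is falsified — contradiction.
Case P = False:
  (Q) forces Q = True.
  Clause (P ∨ ¬Q) is falsified — contradiction.
Both cases fail, so the formula is unsatisfiable.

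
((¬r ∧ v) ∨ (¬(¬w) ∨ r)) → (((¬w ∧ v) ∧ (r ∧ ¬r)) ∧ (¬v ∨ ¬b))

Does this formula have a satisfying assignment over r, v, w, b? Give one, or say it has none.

r = False; v = False; w = False; b = False

  ((¬r ∧ v) ∨ (¬(¬w) ∨ r)) → (((¬w ∧ v) ∧ (r ∧ ¬r)) ∧ (¬v ∨ ¬b)) = True
    (¬r ∧ v) ∨ (¬(¬w) ∨ r) = False
      ¬r ∧ v = False
        ¬r = True
      ¬(¬w) ∨ r = False
        ¬(¬w) = False
          ¬w = True
    ((¬w ∧ v) ∧ (r ∧ ¬r)) ∧ (¬v ∨ ¬b) = False
      (¬w ∧ v) ∧ (r ∧ ¬r) = False
        ¬w ∧ v = False
          ¬w = True
        r ∧ ¬r = False
          ¬r = True
      ¬v ∨ ¬b = True
        ¬v = True
        ¬b = True
The formula evaluates to True.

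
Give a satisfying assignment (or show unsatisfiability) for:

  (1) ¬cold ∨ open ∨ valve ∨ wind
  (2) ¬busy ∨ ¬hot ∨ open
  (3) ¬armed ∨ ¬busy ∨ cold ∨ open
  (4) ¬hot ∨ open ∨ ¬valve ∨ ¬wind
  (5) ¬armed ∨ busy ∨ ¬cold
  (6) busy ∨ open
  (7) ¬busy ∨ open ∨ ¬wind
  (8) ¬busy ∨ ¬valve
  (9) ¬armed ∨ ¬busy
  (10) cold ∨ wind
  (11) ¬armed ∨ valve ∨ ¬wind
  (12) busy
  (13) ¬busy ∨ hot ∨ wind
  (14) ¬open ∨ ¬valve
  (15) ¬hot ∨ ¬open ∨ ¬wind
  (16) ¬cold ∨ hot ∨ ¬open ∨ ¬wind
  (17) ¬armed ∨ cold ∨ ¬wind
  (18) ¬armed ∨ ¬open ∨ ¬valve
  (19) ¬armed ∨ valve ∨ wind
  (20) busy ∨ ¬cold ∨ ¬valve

wind = True, armed = False, busy = True, open = True, cold = False, valve = False, hot = False

Unit clause (busy) forces busy = True.
In (¬busy ∨ ¬valve) only ¬valve is left, so valve = False.
In (¬armed ∨ ¬busy) only ¬armed is left, so armed = False.
Set wind = True.
  then (¬busy ∨ open ∨ ¬wind) forces open = True.
  then (¬hot ∨ ¬open ∨ ¬wind) forces hot = False.
  then (¬cold ∨ hot ∨ ¬open ∨ ¬wind) forces cold = False.
All clauses satisfied.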